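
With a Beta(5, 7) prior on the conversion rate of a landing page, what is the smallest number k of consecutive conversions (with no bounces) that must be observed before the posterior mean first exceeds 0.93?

After k conversions and 0 bounces the posterior is Beta(5+k, 7), with mean (5+k)/(5+7+k).
Set (5+k)/(12+k) > 0.93 and solve: k > (0.93·12 − 5)/(1 − 0.93) = 88.000.
The smallest integer exceeding 88.000 is 89, and checking k=89: (94)/(101) = 0.9307 > 0.93.

k = 89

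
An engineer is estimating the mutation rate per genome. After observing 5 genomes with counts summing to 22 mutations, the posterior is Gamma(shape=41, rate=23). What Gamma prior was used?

Gamma(shape=19, rate=18)

Gamma–Poisson conjugacy: posterior shape = α + Σxᵢ, posterior rate = β + n.
So α = 41 − 22 = 19 and β = 23 − 5 = 18.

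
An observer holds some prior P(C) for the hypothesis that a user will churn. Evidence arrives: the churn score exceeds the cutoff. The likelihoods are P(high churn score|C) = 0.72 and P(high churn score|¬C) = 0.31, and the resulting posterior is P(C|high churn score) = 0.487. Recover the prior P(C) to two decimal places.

P(C) = 0.29

Bayes' rule in odds form gives O(C|E) = O(C)·[P(E|C)/P(E|¬C)], hence O(C) = O(C|E)/LR.
Posterior odds = 0.487/(1−0.487) = 0.9493. LR = 0.72/0.31 = 2.3226.
Prior odds = 0.9493/2.3226 = 0.4087, so P(C) = 0.4087/(1+0.4087) ≈ 0.29.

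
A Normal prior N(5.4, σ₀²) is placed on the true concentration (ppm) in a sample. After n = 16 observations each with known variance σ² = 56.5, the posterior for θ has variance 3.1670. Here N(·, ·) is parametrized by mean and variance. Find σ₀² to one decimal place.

σ₀² = 30.7

Posterior precision equals prior precision plus data precision: 1/σ_n² = 1/σ₀² + n/σ².
So 1/σ₀² = 1/3.1670 − 16/56.5 = 0.315756 − 0.283186 = 0.032570.
Hence σ₀² = 1/0.032570 ≈ 30.7.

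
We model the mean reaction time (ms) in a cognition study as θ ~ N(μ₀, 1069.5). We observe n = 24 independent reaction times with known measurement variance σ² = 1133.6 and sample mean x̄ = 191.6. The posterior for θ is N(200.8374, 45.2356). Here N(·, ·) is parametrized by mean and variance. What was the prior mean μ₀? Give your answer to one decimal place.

The posterior mean is a precision-weighted average: μ_n = (τ₀μ₀ + τ_data·x̄)/(τ₀+τ_data), with τ₀=1/σ₀² and τ_data=n/σ².
Here τ₀ = 1/1069.5 = 0.000935 and τ_data = 24/1133.6 = 0.021171, so τ_n = 0.022106.
Rearranging for μ₀: μ₀ = (μ_n·τ_n − τ_data·x̄)/τ₀ = (200.8374·0.022106 − 0.021171·191.6) / 0.000935 = 0.383348/0.000935 ≈ 410.0.

μ₀ = 410.0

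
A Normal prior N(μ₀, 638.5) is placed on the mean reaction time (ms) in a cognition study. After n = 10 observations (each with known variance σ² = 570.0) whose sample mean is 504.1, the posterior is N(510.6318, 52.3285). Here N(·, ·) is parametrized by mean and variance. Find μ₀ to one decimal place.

The posterior mean is a precision-weighted average: μ_n = (τ₀μ₀ + τ_data·x̄)/(τ₀+τ_data), with τ₀=1/σ₀² and τ_data=n/σ².
Here τ₀ = 1/638.5 = 0.001566 and τ_data = 10/570.0 = 0.017544, so τ_n = 0.019110.
Rearranging for μ₀: μ₀ = (μ_n·τ_n − τ_data·x̄)/τ₀ = (510.6318·0.019110 − 0.017544·504.1) / 0.001566 = 0.914243/0.001566 ≈ 583.8.

μ₀ = 583.8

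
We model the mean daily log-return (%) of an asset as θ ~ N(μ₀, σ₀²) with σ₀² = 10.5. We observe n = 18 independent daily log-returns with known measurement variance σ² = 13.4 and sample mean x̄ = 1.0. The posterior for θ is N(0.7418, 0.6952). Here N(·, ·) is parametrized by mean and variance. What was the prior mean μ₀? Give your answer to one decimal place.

μ₀ = -2.9

The posterior mean is a precision-weighted average: μ_n = (τ₀μ₀ + τ_data·x̄)/(τ₀+τ_data), with τ₀=1/σ₀² and τ_data=n/σ².
Here τ₀ = 1/10.5 = 0.095238 and τ_data = 18/13.4 = 1.343284, so τ_n = 1.438522.
Rearranging for μ₀: μ₀ = (μ_n·τ_n − τ_data·x̄)/τ₀ = (0.7418·1.438522 − 1.343284·1.0) / 0.095238 = -0.276188/0.095238 ≈ -2.9.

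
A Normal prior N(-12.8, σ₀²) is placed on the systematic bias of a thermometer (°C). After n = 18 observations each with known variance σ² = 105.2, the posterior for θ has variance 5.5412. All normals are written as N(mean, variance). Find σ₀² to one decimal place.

σ₀² = 106.8

Posterior precision equals prior precision plus data precision: 1/σ_n² = 1/σ₀² + n/σ².
So 1/σ₀² = 1/5.5412 − 18/105.2 = 0.180466 − 0.171103 = 0.009363.
Hence σ₀² = 1/0.009363 ≈ 106.8.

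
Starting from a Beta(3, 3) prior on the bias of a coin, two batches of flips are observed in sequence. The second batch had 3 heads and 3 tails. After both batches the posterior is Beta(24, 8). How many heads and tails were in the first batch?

Sequential conjugate updates are equivalent to a single update on the pooled data, so total successes = posterior α − prior α and total failures = posterior β − prior β.
Total across both batches: 24−3=21 heads, 8−3=5 tails.
Subtract the second batch: 21−3=18 heads and 5−3=2 tails.

18 heads and 2 tails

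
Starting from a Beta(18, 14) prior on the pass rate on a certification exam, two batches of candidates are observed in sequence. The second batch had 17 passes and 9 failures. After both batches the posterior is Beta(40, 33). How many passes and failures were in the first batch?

5 passes and 10 failures

Because Beta–binomial updating is additive in the counts, the combined data contributed (α_post−α_prior, β_post−β_prior) successes and failures.
Total across both batches: 40−18=22 passes, 33−14=19 failures.
Subtract the second batch: 22−17=5 passes and 19−9=10 failures.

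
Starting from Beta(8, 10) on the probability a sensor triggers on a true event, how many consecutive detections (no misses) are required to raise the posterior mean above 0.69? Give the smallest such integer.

After k detections and 0 misses the posterior is Beta(8+k, 10), with mean (8+k)/(8+10+k).
Set (8+k)/(18+k) > 0.69 and solve: k > (0.69·18 − 8)/(1 − 0.69) = 14.258.
The smallest integer exceeding 14.258 is 15.

k = 15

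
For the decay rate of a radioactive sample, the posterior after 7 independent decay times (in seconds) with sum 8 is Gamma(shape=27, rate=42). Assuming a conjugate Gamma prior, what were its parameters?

For an exponential likelihood with a Gamma(α, β) prior on the rate, n observations with total T give posterior Gamma(α+n, β+T).
So α = 27 − 7 = 20 and β = 42 − 8 = 34.

Gamma(shape=20, rate=34)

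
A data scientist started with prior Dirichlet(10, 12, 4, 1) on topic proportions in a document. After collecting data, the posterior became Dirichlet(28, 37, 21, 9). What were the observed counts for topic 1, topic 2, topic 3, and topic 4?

counts (18, 25, 17, 8)

For a Dirichlet(α) prior with multinomial counts c, the posterior is Dirichlet(α + c) componentwise.
Counts are posterior − prior componentwise: 28−10=18, 37−12=25, 21−4=17, 9−1=8.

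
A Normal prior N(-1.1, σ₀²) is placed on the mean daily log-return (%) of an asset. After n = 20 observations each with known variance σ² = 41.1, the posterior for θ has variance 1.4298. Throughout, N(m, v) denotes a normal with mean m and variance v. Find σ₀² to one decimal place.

Posterior precision equals prior precision plus data precision: 1/σ_n² = 1/σ₀² + n/σ².
So 1/σ₀² = 1/1.4298 − 20/41.1 = 0.699399 − 0.486618 = 0.212781.
Hence σ₀² = 1/0.212781 ≈ 4.7.

σ₀² = 4.7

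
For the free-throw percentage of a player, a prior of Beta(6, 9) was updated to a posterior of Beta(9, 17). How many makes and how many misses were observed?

Under Beta–binomial conjugacy the posterior parameters are (α+s, β+f).
Match parameters: s=9−6=3, f=17−9=8.

3 makes and 8 misses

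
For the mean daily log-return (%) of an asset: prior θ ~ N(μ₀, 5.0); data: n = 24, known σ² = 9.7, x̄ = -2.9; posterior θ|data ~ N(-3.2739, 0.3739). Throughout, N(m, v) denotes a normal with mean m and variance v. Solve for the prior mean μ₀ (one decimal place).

The posterior mean is a precision-weighted average: μ_n = (τ₀μ₀ + τ_data·x̄)/(τ₀+τ_data), with τ₀=1/σ₀² and τ_data=n/σ².
Here τ₀ = 1/5.0 = 0.200000 and τ_data = 24/9.7 = 2.474227, so τ_n = 2.674227.
Rearranging for μ₀: μ₀ = (μ_n·τ_n − τ_data·x̄)/τ₀ = (-3.2739·2.674227 − 2.474227·-2.9) / 0.200000 = -1.579893/0.200000 ≈ -7.9.

μ₀ = -7.9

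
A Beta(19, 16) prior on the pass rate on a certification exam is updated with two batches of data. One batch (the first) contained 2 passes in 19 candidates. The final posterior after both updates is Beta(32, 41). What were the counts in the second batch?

11 passes and 8 failures

Sequential conjugate updates are equivalent to a single update on the pooled data, so total successes = posterior α − prior α and total failures = posterior β − prior β.
Total across both batches: 32−19=13 passes, 41−16=25 failures.
Subtract the first batch: 13−2=11 passes and 25−17=8 failures.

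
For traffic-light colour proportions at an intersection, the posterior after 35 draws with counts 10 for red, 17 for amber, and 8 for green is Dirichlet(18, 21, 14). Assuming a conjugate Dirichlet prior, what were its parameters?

Dirichlet(8, 4, 6)

For a Dirichlet(α) prior with multinomial counts c, the posterior is Dirichlet(α + c) componentwise.
Subtract each count from the matching posterior parameter: 18−10=8, 21−17=4, 14−8=6.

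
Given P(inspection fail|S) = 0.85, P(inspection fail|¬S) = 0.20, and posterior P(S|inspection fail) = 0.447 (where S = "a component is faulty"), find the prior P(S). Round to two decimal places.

Bayes' rule in odds form gives O(S|E) = O(S)·[P(E|S)/P(E|¬S)], hence O(S) = O(S|E)/LR.
Posterior odds = 0.447/(1−0.447) = 0.8083. LR = 0.85/0.20 = 4.2500.
Prior odds = 0.8083/4.2500 = 0.1902, so P(S) = 0.1902/(1+0.1902) ≈ 0.16.

P(S) = 0.16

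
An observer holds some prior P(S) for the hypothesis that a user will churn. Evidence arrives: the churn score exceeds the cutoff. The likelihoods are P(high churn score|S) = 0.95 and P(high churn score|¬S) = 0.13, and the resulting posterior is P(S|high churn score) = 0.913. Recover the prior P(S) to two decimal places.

In odds form, posterior odds = prior odds × likelihood ratio, so prior odds = posterior odds ÷ LR.
Posterior odds = 0.913/(1−0.913) = 10.4943. LR = 0.95/0.13 = 7.3077.
Prior odds = 10.4943/7.3077 = 1.4361, so P(S) = 1.4361/(1+1.4361) ≈ 0.59.

P(S) = 0.59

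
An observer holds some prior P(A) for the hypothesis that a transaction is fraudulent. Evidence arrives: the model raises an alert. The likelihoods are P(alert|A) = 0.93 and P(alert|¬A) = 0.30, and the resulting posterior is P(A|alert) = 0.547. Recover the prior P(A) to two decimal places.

Bayes' rule in odds form gives O(A|E) = O(A)·[P(E|A)/P(E|¬A)], hence O(A) = O(A|E)/LR.
Posterior odds = 0.547/(1−0.547) = 1.2075. LR = 0.93/0.30 = 3.1000.
Prior odds = 1.2075/3.1000 = 0.3895, so P(A) = 0.3895/(1+0.3895) ≈ 0.28.

P(A) = 0.28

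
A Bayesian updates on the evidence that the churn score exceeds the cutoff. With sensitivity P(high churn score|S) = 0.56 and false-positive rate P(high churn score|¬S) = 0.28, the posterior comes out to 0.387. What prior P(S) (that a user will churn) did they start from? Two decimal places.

P(S) = 0.24

In odds form, posterior odds = prior odds × likelihood ratio, so prior odds = posterior odds ÷ LR.
Posterior odds = 0.387/(1−0.387) = 0.6313. LR = 0.56/0.28 = 2.0000.
Prior odds = 0.6313/2.0000 = 0.3156, so P(S) = 0.3156/(1+0.3156) ≈ 0.24.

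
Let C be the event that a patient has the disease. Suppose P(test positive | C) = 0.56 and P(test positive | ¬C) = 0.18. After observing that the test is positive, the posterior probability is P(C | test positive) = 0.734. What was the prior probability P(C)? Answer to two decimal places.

P(C) = 0.47

In odds form, posterior odds = prior odds × likelihood ratio, so prior odds = posterior odds ÷ LR.
Posterior odds = 0.734/(1−0.734) = 2.7594. LR = 0.56/0.18 = 3.1111.
Prior odds = 2.7594/3.1111 = 0.8870, so P(C) = 0.8870/(1+0.8870) ≈ 0.47.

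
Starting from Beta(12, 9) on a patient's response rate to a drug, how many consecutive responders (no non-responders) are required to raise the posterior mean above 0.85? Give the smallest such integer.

After k responders and 0 non-responders the posterior is Beta(12+k, 9), with mean (12+k)/(12+9+k).
Set (12+k)/(21+k) > 0.85 and solve: k > (0.85·21 − 12)/(1 − 0.85) = 39.000.
The smallest integer exceeding 39.000 is 40, and checking k=40: (52)/(61) = 0.8525 > 0.85.

k = 40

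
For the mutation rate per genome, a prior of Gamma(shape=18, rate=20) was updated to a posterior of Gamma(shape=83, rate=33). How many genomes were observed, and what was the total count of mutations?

n = 13 genomes with total 65 mutations

Gamma–Poisson conjugacy: posterior shape = α + Σxᵢ, posterior rate = β + n.
Matching: Σxᵢ = 83 − 18 = 65 and n = 33 − 20 = 13.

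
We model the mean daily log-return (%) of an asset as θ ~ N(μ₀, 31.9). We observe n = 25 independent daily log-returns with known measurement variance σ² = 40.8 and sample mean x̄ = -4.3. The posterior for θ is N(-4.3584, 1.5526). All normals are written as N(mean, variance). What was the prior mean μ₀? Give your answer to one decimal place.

With known observation variance, the Normal–Normal posterior has precision τ_n = τ₀ + n/σ² and mean μ_n = (τ₀μ₀ + (n/σ²)x̄)/τ_n.
Here τ₀ = 1/31.9 = 0.031348 and τ_data = 25/40.8 = 0.612745, so τ_n = 0.644093.
Rearranging for μ₀: μ₀ = (μ_n·τ_n − τ_data·x̄)/τ₀ = (-4.3584·0.644093 − 0.612745·-4.3) / 0.031348 = -0.172411/0.031348 ≈ -5.5.

μ₀ = -5.5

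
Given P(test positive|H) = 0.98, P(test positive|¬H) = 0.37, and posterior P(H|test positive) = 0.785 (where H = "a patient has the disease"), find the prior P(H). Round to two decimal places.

P(H) = 0.58

Bayes' rule in odds form gives O(H|E) = O(H)·[P(E|H)/P(E|¬H)], hence O(H) = O(H|E)/LR.
Posterior odds = 0.785/(1−0.785) = 3.6512. LR = 0.98/0.37 = 2.6486.
Prior odds = 3.6512/2.6486 = 1.3785, so P(H) = 1.3785/(1+1.3785) ≈ 0.58.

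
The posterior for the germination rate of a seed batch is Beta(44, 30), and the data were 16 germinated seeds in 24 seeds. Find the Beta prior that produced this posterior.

Beta(28, 22)

Under Beta–binomial conjugacy the posterior parameters are (α+s, β+f).
So α = 44 − 16 = 28 and β = 30 − 8 = 22.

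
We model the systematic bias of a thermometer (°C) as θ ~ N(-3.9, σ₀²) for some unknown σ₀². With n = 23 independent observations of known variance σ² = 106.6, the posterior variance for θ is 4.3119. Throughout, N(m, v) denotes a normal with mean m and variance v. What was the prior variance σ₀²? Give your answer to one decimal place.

σ₀² = 61.9

Posterior precision equals prior precision plus data precision: 1/σ_n² = 1/σ₀² + n/σ².
So 1/σ₀² = 1/4.3119 − 23/106.6 = 0.231916 − 0.215760 = 0.016156.
Hence σ₀² = 1/0.016156 ≈ 61.9.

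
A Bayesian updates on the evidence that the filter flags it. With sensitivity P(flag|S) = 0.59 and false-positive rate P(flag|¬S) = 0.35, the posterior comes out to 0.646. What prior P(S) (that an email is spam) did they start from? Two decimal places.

P(S) = 0.52

In odds form, posterior odds = prior odds × likelihood ratio, so prior odds = posterior odds ÷ LR.
Posterior odds = 0.646/(1−0.646) = 1.8249. LR = 0.59/0.35 = 1.6857.
Prior odds = 1.8249/1.6857 = 1.0826, so P(S) = 1.0826/(1+1.0826) ≈ 0.52.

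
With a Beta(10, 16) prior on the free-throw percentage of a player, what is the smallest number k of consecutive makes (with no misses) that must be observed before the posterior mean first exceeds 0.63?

k = 18

After k makes and 0 misses the posterior is Beta(10+k, 16), with mean (10+k)/(10+16+k).
Set (10+k)/(26+k) > 0.63 and solve: k > (0.63·26 − 10)/(1 − 0.63) = 17.243.
The smallest integer exceeding 17.243 is 18, and checking k=18: (28)/(44) = 0.6364 > 0.63.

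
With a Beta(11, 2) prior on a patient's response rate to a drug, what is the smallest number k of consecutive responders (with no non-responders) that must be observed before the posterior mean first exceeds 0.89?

k = 6

After k responders and 0 non-responders the posterior is Beta(11+k, 2), with mean (11+k)/(11+2+k).
Set (11+k)/(13+k) > 0.89 and solve: k > (0.89·13 − 11)/(1 − 0.89) = 5.182.
The smallest integer exceeding 5.182 is 6.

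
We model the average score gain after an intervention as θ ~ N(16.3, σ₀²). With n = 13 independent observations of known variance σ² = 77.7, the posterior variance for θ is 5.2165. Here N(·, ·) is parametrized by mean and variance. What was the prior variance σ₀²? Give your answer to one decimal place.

σ₀² = 41.0

For the Normal–Normal model with known σ², precisions add: τ_n = τ₀ + n/σ².
So 1/σ₀² = 1/5.2165 − 13/77.7 = 0.191699 − 0.167310 = 0.024389.
Hence σ₀² = 1/0.024389 ≈ 41.0.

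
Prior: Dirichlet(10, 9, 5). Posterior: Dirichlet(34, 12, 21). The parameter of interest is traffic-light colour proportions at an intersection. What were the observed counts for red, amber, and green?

counts (24, 3, 16)

For a Dirichlet(α) prior with multinomial counts c, the posterior is Dirichlet(α + c) componentwise.
Counts are posterior − prior componentwise: 34−10=24, 12−9=3, 21−5=16.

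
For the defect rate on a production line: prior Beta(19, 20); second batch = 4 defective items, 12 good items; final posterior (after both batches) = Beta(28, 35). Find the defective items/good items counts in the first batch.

5 defective items and 3 good items

Because Beta–binomial updating is additive in the counts, the combined data contributed (α_post−α_prior, β_post−β_prior) successes and failures.
Total across both batches: 28−19=9 defective items, 35−20=15 good items.
Subtract the second batch: 9−4=5 defective items and 15−12=3 good items.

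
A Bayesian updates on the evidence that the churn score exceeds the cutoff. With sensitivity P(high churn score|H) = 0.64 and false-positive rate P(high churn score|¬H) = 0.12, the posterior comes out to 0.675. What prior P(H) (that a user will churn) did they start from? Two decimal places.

Bayes' rule in odds form gives O(H|E) = O(H)·[P(E|H)/P(E|¬H)], hence O(H) = O(H|E)/LR.
Posterior odds = 0.675/(1−0.675) = 2.0769. LR = 0.64/0.12 = 5.3333.
Prior odds = 2.0769/5.3333 = 0.3894, so P(H) = 0.3894/(1+0.3894) ≈ 0.28.

P(H) = 0.28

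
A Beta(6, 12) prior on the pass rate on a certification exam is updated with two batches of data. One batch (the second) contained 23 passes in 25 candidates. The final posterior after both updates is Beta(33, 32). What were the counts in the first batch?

4 passes and 18 failures

Because Beta–binomial updating is additive in the counts, the combined data contributed (α_post−α_prior, β_post−β_prior) successes and failures.
Total across both batches: 33−6=27 passes, 32−12=20 failures.
Subtract the second batch: 27−23=4 passes and 20−2=18 failures.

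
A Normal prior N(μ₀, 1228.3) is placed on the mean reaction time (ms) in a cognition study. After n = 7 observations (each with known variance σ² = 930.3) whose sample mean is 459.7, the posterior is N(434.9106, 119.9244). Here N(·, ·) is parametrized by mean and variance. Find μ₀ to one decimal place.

μ₀ = 205.8

The posterior mean is a precision-weighted average: μ_n = (τ₀μ₀ + τ_data·x̄)/(τ₀+τ_data), with τ₀=1/σ₀² and τ_data=n/σ².
Here τ₀ = 1/1228.3 = 0.000814 and τ_data = 7/930.3 = 0.007524, so τ_n = 0.008338.
Rearranging for μ₀: μ₀ = (μ_n·τ_n − τ_data·x̄)/τ₀ = (434.9106·0.008338 − 0.007524·459.7) / 0.000814 = 0.167502/0.000814 ≈ 205.8.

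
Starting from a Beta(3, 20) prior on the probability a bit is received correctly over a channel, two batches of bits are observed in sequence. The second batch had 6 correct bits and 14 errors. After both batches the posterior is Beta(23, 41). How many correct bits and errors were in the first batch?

Because Beta–binomial updating is additive in the counts, the combined data contributed (α_post−α_prior, β_post−β_prior) successes and failures.
Total across both batches: 23−3=20 correct bits, 41−20=21 errors.
Subtract the second batch: 20−6=14 correct bits and 21−14=7 errors.

14 correct bits and 7 errors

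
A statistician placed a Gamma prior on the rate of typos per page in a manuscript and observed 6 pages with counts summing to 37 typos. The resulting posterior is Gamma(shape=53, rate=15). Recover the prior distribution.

Gamma–Poisson conjugacy: posterior shape = α + Σxᵢ, posterior rate = β + n.
So α = 53 − 37 = 16 and β = 15 − 6 = 9.

Gamma(shape=16, rate=9)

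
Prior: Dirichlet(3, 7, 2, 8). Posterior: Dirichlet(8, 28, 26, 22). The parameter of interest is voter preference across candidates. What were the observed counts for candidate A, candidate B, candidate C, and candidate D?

counts (5, 21, 24, 14)

For a Dirichlet(α) prior with multinomial counts c, the posterior is Dirichlet(α + c) componentwise.
Counts are posterior − prior componentwise: 8−3=5, 28−7=21, 26−2=24, 22−8=14.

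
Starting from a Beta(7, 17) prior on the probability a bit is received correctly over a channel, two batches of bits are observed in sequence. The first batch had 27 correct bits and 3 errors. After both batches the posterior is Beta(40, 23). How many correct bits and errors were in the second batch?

6 correct bits and 3 errors

Because Beta–binomial updating is additive in the counts, the combined data contributed (α_post−α_prior, β_post−β_prior) successes and failures.
Total across both batches: 40−7=33 correct bits, 23−17=6 errors.
Subtract the first batch: 33−27=6 correct bits and 6−3=3 errors.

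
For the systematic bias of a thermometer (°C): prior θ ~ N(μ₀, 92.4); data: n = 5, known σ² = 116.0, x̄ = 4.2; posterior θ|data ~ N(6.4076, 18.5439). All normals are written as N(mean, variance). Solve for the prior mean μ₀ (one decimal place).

With known observation variance, the Normal–Normal posterior has precision τ_n = τ₀ + n/σ² and mean μ_n = (τ₀μ₀ + (n/σ²)x̄)/τ_n.
Here τ₀ = 1/92.4 = 0.010823 and τ_data = 5/116.0 = 0.043103, so τ_n = 0.053926.
Rearranging for μ₀: μ₀ = (μ_n·τ_n − τ_data·x̄)/τ₀ = (6.4076·0.053926 − 0.043103·4.2) / 0.010823 = 0.164504/0.010823 ≈ 15.2.

μ₀ = 15.2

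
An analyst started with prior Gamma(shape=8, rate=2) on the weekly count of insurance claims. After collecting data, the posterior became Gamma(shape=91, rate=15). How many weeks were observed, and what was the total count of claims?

n = 13 weeks with total 83 claims

A Gamma(α, β) prior (rate parametrization) on a Poisson rate with n observations summing to S gives posterior Gamma(α+S, β+n).
Matching: Σxᵢ = 91 − 8 = 83 and n = 15 − 2 = 13.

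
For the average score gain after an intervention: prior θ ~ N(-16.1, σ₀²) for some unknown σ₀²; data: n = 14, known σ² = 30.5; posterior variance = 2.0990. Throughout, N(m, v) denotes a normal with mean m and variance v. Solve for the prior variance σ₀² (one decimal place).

σ₀² = 57.5

Posterior precision equals prior precision plus data precision: 1/σ_n² = 1/σ₀² + n/σ².
So 1/σ₀² = 1/2.0990 − 14/30.5 = 0.476417 − 0.459016 = 0.017401.
Hence σ₀² = 1/0.017401 ≈ 57.5.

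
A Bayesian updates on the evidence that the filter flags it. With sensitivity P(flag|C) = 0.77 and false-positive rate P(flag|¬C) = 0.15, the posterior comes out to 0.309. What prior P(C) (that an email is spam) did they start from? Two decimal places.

Bayes' rule in odds form gives O(C|E) = O(C)·[P(E|C)/P(E|¬C)], hence O(C) = O(C|E)/LR.
Posterior odds = 0.309/(1−0.309) = 0.4472. LR = 0.77/0.15 = 5.1333.
Prior odds = 0.4472/5.1333 = 0.0871, so P(C) = 0.0871/(1+0.0871) ≈ 0.08.

P(C) = 0.08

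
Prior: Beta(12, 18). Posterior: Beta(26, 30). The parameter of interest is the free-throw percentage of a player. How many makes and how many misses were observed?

14 makes and 12 misses

Under Beta–binomial conjugacy the posterior parameters are (a+s, b+f).
Match parameters: s=26−12=14, f=30−18=12.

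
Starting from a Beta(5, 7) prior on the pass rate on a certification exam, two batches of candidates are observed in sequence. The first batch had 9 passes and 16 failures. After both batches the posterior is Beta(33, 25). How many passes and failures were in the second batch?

19 passes and 2 failures

Because Beta–binomial updating is additive in the counts, the combined data contributed (α_post−α_prior, β_post−β_prior) successes and failures.
Total across both batches: 33−5=28 passes, 25−7=18 failures.
Subtract the first batch: 28−9=19 passes and 18−16=2 failures.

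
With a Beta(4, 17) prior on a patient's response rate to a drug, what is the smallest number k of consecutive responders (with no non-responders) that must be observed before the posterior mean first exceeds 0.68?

k = 33

After k responders and 0 non-responders the posterior is Beta(4+k, 17), with mean (4+k)/(4+17+k).
Set (4+k)/(21+k) > 0.68 and solve: k > (0.68·21 − 4)/(1 − 0.68) = 32.125.
The smallest integer exceeding 32.125 is 33.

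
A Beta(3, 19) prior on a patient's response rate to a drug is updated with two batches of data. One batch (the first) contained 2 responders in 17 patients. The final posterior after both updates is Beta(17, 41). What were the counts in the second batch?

Sequential conjugate updates are equivalent to a single update on the pooled data, so total successes = posterior α − prior α and total failures = posterior β − prior β.
Total across both batches: 17−3=14 responders, 41−19=22 non-responders.
Subtract the first batch: 14−2=12 responders and 22−15=7 non-responders.

12 responders and 7 non-responders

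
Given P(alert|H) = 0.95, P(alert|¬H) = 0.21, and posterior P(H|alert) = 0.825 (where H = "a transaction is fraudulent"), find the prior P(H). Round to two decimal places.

P(H) = 0.51

Bayes' rule in odds form gives O(H|E) = O(H)·[P(E|H)/P(E|¬H)], hence O(H) = O(H|E)/LR.
Posterior odds = 0.825/(1−0.825) = 4.7143. LR = 0.95/0.21 = 4.5238.
Prior odds = 4.7143/4.5238 = 1.0421, so P(H) = 1.0421/(1+1.0421) ≈ 0.51.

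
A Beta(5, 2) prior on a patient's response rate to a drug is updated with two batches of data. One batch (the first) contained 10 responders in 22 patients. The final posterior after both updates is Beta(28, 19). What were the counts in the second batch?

Sequential conjugate updates are equivalent to a single update on the pooled data, so total successes = posterior α − prior α and total failures = posterior β − prior β.
Total across both batches: 28−5=23 responders, 19−2=17 non-responders.
Subtract the first batch: 23−10=13 responders and 17−12=5 non-responders.

13 responders and 5 non-responders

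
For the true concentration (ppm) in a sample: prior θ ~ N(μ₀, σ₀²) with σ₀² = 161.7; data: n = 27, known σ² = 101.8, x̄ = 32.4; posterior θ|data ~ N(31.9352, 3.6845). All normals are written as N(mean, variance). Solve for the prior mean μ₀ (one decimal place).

μ₀ = 12.0

The posterior mean is a precision-weighted average: μ_n = (τ₀μ₀ + τ_data·x̄)/(τ₀+τ_data), with τ₀=1/σ₀² and τ_data=n/σ².
Here τ₀ = 1/161.7 = 0.006184 and τ_data = 27/101.8 = 0.265226, so τ_n = 0.271410.
Rearranging for μ₀: μ₀ = (μ_n·τ_n − τ_data·x̄)/τ₀ = (31.9352·0.271410 − 0.265226·32.4) / 0.006184 = 0.074210/0.006184 ≈ 12.0.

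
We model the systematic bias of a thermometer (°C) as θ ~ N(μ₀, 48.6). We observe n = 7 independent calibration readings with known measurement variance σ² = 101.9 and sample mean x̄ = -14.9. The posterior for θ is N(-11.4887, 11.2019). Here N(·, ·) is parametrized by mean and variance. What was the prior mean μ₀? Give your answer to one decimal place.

The posterior mean is a precision-weighted average: μ_n = (τ₀μ₀ + τ_data·x̄)/(τ₀+τ_data), with τ₀=1/σ₀² and τ_data=n/σ².
Here τ₀ = 1/48.6 = 0.020576 and τ_data = 7/101.9 = 0.068695, so τ_n = 0.089271.
Rearranging for μ₀: μ₀ = (μ_n·τ_n − τ_data·x̄)/τ₀ = (-11.4887·0.089271 − 0.068695·-14.9) / 0.020576 = -0.002052/0.020576 ≈ -0.1.

μ₀ = -0.1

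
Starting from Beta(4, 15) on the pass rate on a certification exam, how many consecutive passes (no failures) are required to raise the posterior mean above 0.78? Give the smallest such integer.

After k passes and 0 failures the posterior is Beta(4+k, 15), with mean (4+k)/(4+15+k).
Set (4+k)/(19+k) > 0.78 and solve: k > (0.78·19 − 4)/(1 − 0.78) = 49.182.
The smallest integer exceeding 49.182 is 50, and checking k=50: (54)/(69) = 0.7826 > 0.78.

k = 50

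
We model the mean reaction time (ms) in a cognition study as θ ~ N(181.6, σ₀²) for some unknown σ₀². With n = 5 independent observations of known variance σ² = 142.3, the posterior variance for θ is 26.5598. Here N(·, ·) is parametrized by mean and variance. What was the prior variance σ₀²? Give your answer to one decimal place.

For the Normal–Normal model with known σ², precisions add: τ_n = τ₀ + n/σ².
So 1/σ₀² = 1/26.5598 − 5/142.3 = 0.037651 − 0.035137 = 0.002514.
Hence σ₀² = 1/0.002514 ≈ 397.8.

σ₀² = 397.8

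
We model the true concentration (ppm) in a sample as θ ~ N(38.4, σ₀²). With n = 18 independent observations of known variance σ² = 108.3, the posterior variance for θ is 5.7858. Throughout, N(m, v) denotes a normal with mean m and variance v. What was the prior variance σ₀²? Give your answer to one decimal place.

For the Normal–Normal model with known σ², precisions add: τ_n = τ₀ + n/σ².
So 1/σ₀² = 1/5.7858 − 18/108.3 = 0.172837 − 0.166205 = 0.006632.
Hence σ₀² = 1/0.006632 ≈ 150.8.

σ₀² = 150.8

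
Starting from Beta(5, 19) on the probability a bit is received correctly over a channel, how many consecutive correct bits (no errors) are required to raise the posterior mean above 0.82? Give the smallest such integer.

After k correct bits and 0 errors the posterior is Beta(5+k, 19), with mean (5+k)/(5+19+k).
Set (5+k)/(24+k) > 0.82 and solve: k > (0.82·24 − 5)/(1 − 0.82) = 81.556.
The smallest integer exceeding 81.556 is 82.

k = 82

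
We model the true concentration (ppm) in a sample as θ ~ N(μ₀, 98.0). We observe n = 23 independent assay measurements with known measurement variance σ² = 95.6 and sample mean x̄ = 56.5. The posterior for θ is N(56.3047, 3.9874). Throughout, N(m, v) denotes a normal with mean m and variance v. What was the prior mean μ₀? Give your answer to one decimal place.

μ₀ = 51.7

With known observation variance, the Normal–Normal posterior has precision τ_n = τ₀ + n/σ² and mean μ_n = (τ₀μ₀ + (n/σ²)x̄)/τ_n.
Here τ₀ = 1/98.0 = 0.010204 and τ_data = 23/95.6 = 0.240586, so τ_n = 0.250790.
Rearranging for μ₀: μ₀ = (μ_n·τ_n − τ_data·x̄)/τ₀ = (56.3047·0.250790 − 0.240586·56.5) / 0.010204 = 0.527547/0.010204 ≈ 51.7.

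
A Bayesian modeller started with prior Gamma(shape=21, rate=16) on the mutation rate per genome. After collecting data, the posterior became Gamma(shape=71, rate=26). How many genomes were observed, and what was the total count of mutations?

Gamma–Poisson conjugacy: posterior shape = α + Σxᵢ, posterior rate = β + n.
Matching: Σxᵢ = 71 − 21 = 50 and n = 26 − 16 = 10.

n = 10 genomes with total 50 mutations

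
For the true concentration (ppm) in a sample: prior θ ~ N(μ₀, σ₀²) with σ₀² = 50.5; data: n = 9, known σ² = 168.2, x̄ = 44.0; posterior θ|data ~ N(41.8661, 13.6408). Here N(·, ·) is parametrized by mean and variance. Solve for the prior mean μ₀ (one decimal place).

With known observation variance, the Normal–Normal posterior has precision τ_n = τ₀ + n/σ² and mean μ_n = (τ₀μ₀ + (n/σ²)x̄)/τ_n.
Here τ₀ = 1/50.5 = 0.019802 and τ_data = 9/168.2 = 0.053508, so τ_n = 0.073310.
Rearranging for μ₀: μ₀ = (μ_n·τ_n − τ_data·x̄)/τ₀ = (41.8661·0.073310 − 0.053508·44.0) / 0.019802 = 0.714852/0.019802 ≈ 36.1.

μ₀ = 36.1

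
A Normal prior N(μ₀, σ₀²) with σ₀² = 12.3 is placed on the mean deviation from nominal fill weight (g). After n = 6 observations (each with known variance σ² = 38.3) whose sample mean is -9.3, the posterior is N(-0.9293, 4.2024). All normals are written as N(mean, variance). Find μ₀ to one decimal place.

μ₀ = 15.2

The posterior mean is a precision-weighted average: μ_n = (τ₀μ₀ + τ_data·x̄)/(τ₀+τ_data), with τ₀=1/σ₀² and τ_data=n/σ².
Here τ₀ = 1/12.3 = 0.081301 and τ_data = 6/38.3 = 0.156658, so τ_n = 0.237959.
Rearranging for μ₀: μ₀ = (μ_n·τ_n − τ_data·x̄)/τ₀ = (-0.9293·0.237959 − 0.156658·-9.3) / 0.081301 = 1.235784/0.081301 ≈ 15.2.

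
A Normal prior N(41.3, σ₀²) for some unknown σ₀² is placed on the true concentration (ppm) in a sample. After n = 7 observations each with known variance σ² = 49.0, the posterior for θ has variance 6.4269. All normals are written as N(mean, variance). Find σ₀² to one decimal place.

σ₀² = 78.5

For the Normal–Normal model with known σ², precisions add: τ_n = τ₀ + n/σ².
So 1/σ₀² = 1/6.4269 − 7/49.0 = 0.155596 − 0.142857 = 0.012739.
Hence σ₀² = 1/0.012739 ≈ 78.5.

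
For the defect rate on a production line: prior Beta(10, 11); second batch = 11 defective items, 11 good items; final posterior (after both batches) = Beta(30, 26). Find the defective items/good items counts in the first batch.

Because Beta–binomial updating is additive in the counts, the combined data contributed (α_post−α_prior, β_post−β_prior) successes and failures.
Total across both batches: 30−10=20 defective items, 26−11=15 good items.
Subtract the second batch: 20−11=9 defective items and 15−11=4 good items.

9 defective items and 4 good items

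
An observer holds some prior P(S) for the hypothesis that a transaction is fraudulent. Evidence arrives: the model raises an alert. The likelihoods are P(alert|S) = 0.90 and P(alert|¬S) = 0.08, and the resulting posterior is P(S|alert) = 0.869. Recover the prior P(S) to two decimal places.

P(S) = 0.37

Bayes' rule in odds form gives O(S|E) = O(S)·[P(E|S)/P(E|¬S)], hence O(S) = O(S|E)/LR.
Posterior odds = 0.869/(1−0.869) = 6.6336. LR = 0.90/0.08 = 11.2500.
Prior odds = 6.6336/11.2500 = 0.5897, so P(S) = 0.5897/(1+0.5897) ≈ 0.37.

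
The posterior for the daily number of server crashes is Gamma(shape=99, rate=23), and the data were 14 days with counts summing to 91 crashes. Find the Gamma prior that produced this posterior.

A Gamma(α, β) prior (rate parametrization) on a Poisson rate with n observations summing to S gives posterior Gamma(α+S, β+n).
So α = 99 − 91 = 8 and β = 23 − 14 = 9.

Gamma(shape=8, rate=9)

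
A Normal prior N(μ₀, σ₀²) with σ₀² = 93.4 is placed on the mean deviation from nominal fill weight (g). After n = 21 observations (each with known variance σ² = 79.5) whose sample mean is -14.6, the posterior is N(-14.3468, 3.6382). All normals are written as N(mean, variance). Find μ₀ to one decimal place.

μ₀ = -8.1

With known observation variance, the Normal–Normal posterior has precision τ_n = τ₀ + n/σ² and mean μ_n = (τ₀μ₀ + (n/σ²)x̄)/τ_n.
Here τ₀ = 1/93.4 = 0.010707 and τ_data = 21/79.5 = 0.264151, so τ_n = 0.274858.
Rearranging for μ₀: μ₀ = (μ_n·τ_n − τ_data·x̄)/τ₀ = (-14.3468·0.274858 − 0.264151·-14.6) / 0.010707 = -0.086728/0.010707 ≈ -8.1.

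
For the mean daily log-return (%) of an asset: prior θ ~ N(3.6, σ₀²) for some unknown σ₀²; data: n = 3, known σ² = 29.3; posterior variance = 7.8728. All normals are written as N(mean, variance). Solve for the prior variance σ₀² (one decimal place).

Posterior precision equals prior precision plus data precision: 1/σ_n² = 1/σ₀² + n/σ².
So 1/σ₀² = 1/7.8728 − 3/29.3 = 0.127020 − 0.102389 = 0.024631.
Hence σ₀² = 1/0.024631 ≈ 40.6.

σ₀² = 40.6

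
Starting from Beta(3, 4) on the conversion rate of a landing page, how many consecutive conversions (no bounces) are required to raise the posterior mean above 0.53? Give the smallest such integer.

After k conversions and 0 bounces the posterior is Beta(3+k, 4), with mean (3+k)/(3+4+k).
Set (3+k)/(7+k) > 0.53 and solve: k > (0.53·7 − 3)/(1 − 0.53) = 1.511.
The smallest integer exceeding 1.511 is 2, and checking k=2: (5)/(9) = 0.5556 > 0.53.

k = 2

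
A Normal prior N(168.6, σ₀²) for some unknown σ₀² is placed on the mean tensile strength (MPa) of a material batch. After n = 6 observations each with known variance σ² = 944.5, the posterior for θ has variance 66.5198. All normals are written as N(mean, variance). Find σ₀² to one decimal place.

For the Normal–Normal model with known σ², precisions add: τ_n = τ₀ + n/σ².
So 1/σ₀² = 1/66.5198 − 6/944.5 = 0.015033 − 0.006353 = 0.008680.
Hence σ₀² = 1/0.008680 ≈ 115.2.

σ₀² = 115.2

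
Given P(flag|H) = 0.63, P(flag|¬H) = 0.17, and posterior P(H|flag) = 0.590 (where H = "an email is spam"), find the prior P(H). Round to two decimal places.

In odds form, posterior odds = prior odds × likelihood ratio, so prior odds = posterior odds ÷ LR.
Posterior odds = 0.590/(1−0.590) = 1.4390. LR = 0.63/0.17 = 3.7059.
Prior odds = 1.4390/3.7059 = 0.3883, so P(H) = 0.3883/(1+0.3883) ≈ 0.28.

P(H) = 0.28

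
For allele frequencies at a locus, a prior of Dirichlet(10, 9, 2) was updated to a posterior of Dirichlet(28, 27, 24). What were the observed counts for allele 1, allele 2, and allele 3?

For a Dirichlet(α) prior with multinomial counts c, the posterior is Dirichlet(α + c) componentwise.
Counts are posterior − prior componentwise: 28−10=18, 27−9=18, 24−2=22.

counts (18, 18, 22)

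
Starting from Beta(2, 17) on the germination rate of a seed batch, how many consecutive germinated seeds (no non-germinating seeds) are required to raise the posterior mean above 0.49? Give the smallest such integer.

After k germinated seeds and 0 non-germinating seeds the posterior is Beta(2+k, 17), with mean (2+k)/(2+17+k).
Set (2+k)/(19+k) > 0.49 and solve: k > (0.49·19 − 2)/(1 − 0.49) = 14.333.
The smallest integer exceeding 14.333 is 15, and checking k=15: (17)/(34) = 0.5000 > 0.49.

k = 15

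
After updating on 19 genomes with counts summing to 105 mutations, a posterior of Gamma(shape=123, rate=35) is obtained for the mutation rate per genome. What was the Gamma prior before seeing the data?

A Gamma(α, β) prior (rate parametrization) on a Poisson rate with n observations summing to S gives posterior Gamma(α+S, β+n).
So α = 123 − 105 = 18 and β = 35 − 19 = 16.

Gamma(shape=18, rate=16)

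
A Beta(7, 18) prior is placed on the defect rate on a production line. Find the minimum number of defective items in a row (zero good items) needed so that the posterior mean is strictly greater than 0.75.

k = 48

After k defective items and 0 good items the posterior is Beta(7+k, 18), with mean (7+k)/(7+18+k).
Set (7+k)/(25+k) > 0.75 and solve: k > (0.75·25 − 7)/(1 − 0.75) = 47.000.
The smallest integer exceeding 47.000 is 48.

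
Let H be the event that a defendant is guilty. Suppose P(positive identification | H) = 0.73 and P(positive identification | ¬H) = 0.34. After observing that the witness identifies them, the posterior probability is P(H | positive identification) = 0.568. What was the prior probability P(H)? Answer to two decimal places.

Bayes' rule in odds form gives O(H|E) = O(H)·[P(E|H)/P(E|¬H)], hence O(H) = O(H|E)/LR.
Posterior odds = 0.568/(1−0.568) = 1.3148. LR = 0.73/0.34 = 2.1471.
Prior odds = 1.3148/2.1471 = 0.6124, so P(H) = 0.6124/(1+0.6124) ≈ 0.38.

P(H) = 0.38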